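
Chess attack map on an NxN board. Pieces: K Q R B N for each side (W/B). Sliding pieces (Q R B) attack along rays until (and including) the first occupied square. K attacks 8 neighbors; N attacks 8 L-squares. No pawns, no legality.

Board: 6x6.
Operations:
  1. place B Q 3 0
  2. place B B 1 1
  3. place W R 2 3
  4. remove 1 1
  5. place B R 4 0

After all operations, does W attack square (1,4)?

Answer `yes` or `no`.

Op 1: place BQ@(3,0)
Op 2: place BB@(1,1)
Op 3: place WR@(2,3)
Op 4: remove (1,1)
Op 5: place BR@(4,0)
Per-piece attacks for W:
  WR@(2,3): attacks (2,4) (2,5) (2,2) (2,1) (2,0) (3,3) (4,3) (5,3) (1,3) (0,3)
W attacks (1,4): no

Answer: no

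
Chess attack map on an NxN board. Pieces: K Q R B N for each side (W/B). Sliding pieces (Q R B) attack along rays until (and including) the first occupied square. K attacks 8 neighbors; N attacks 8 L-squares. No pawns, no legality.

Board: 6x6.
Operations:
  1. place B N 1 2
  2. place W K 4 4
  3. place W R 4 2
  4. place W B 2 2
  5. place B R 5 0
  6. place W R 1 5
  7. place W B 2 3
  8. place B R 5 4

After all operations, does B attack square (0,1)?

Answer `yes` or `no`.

Op 1: place BN@(1,2)
Op 2: place WK@(4,4)
Op 3: place WR@(4,2)
Op 4: place WB@(2,2)
Op 5: place BR@(5,0)
Op 6: place WR@(1,5)
Op 7: place WB@(2,3)
Op 8: place BR@(5,4)
Per-piece attacks for B:
  BN@(1,2): attacks (2,4) (3,3) (0,4) (2,0) (3,1) (0,0)
  BR@(5,0): attacks (5,1) (5,2) (5,3) (5,4) (4,0) (3,0) (2,0) (1,0) (0,0) [ray(0,1) blocked at (5,4)]
  BR@(5,4): attacks (5,5) (5,3) (5,2) (5,1) (5,0) (4,4) [ray(0,-1) blocked at (5,0); ray(-1,0) blocked at (4,4)]
B attacks (0,1): no

Answer: no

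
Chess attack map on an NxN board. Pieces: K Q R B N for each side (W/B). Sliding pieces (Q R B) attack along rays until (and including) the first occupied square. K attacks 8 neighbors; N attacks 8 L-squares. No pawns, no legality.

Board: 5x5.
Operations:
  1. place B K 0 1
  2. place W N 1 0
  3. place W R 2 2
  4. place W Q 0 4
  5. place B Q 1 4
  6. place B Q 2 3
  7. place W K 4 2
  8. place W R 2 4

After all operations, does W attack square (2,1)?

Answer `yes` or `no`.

Answer: yes

Derivation:
Op 1: place BK@(0,1)
Op 2: place WN@(1,0)
Op 3: place WR@(2,2)
Op 4: place WQ@(0,4)
Op 5: place BQ@(1,4)
Op 6: place BQ@(2,3)
Op 7: place WK@(4,2)
Op 8: place WR@(2,4)
Per-piece attacks for W:
  WQ@(0,4): attacks (0,3) (0,2) (0,1) (1,4) (1,3) (2,2) [ray(0,-1) blocked at (0,1); ray(1,0) blocked at (1,4); ray(1,-1) blocked at (2,2)]
  WN@(1,0): attacks (2,2) (3,1) (0,2)
  WR@(2,2): attacks (2,3) (2,1) (2,0) (3,2) (4,2) (1,2) (0,2) [ray(0,1) blocked at (2,3); ray(1,0) blocked at (4,2)]
  WR@(2,4): attacks (2,3) (3,4) (4,4) (1,4) [ray(0,-1) blocked at (2,3); ray(-1,0) blocked at (1,4)]
  WK@(4,2): attacks (4,3) (4,1) (3,2) (3,3) (3,1)
W attacks (2,1): yes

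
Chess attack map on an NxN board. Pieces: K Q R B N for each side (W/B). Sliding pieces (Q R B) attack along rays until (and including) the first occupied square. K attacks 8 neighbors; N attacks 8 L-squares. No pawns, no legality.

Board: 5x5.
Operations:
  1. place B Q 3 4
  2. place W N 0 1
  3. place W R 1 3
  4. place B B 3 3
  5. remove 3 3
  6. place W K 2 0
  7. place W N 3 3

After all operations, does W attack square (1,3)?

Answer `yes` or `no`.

Op 1: place BQ@(3,4)
Op 2: place WN@(0,1)
Op 3: place WR@(1,3)
Op 4: place BB@(3,3)
Op 5: remove (3,3)
Op 6: place WK@(2,0)
Op 7: place WN@(3,3)
Per-piece attacks for W:
  WN@(0,1): attacks (1,3) (2,2) (2,0)
  WR@(1,3): attacks (1,4) (1,2) (1,1) (1,0) (2,3) (3,3) (0,3) [ray(1,0) blocked at (3,3)]
  WK@(2,0): attacks (2,1) (3,0) (1,0) (3,1) (1,1)
  WN@(3,3): attacks (1,4) (4,1) (2,1) (1,2)
W attacks (1,3): yes

Answer: yes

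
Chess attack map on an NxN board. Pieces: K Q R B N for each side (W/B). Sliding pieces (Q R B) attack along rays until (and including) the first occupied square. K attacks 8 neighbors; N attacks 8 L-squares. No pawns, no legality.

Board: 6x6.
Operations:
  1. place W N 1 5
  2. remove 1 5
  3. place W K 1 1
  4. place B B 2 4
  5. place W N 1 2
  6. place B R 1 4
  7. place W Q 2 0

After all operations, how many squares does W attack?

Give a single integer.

Op 1: place WN@(1,5)
Op 2: remove (1,5)
Op 3: place WK@(1,1)
Op 4: place BB@(2,4)
Op 5: place WN@(1,2)
Op 6: place BR@(1,4)
Op 7: place WQ@(2,0)
Per-piece attacks for W:
  WK@(1,1): attacks (1,2) (1,0) (2,1) (0,1) (2,2) (2,0) (0,2) (0,0)
  WN@(1,2): attacks (2,4) (3,3) (0,4) (2,0) (3,1) (0,0)
  WQ@(2,0): attacks (2,1) (2,2) (2,3) (2,4) (3,0) (4,0) (5,0) (1,0) (0,0) (3,1) (4,2) (5,3) (1,1) [ray(0,1) blocked at (2,4); ray(-1,1) blocked at (1,1)]
Union (19 distinct): (0,0) (0,1) (0,2) (0,4) (1,0) (1,1) (1,2) (2,0) (2,1) (2,2) (2,3) (2,4) (3,0) (3,1) (3,3) (4,0) (4,2) (5,0) (5,3)

Answer: 19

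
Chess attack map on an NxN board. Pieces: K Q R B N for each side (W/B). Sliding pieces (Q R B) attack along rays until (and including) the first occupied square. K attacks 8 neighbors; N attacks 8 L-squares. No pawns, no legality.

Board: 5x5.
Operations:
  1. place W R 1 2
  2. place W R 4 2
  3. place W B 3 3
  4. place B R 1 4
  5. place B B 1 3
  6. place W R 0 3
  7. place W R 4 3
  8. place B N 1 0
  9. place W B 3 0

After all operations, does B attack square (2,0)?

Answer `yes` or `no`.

Op 1: place WR@(1,2)
Op 2: place WR@(4,2)
Op 3: place WB@(3,3)
Op 4: place BR@(1,4)
Op 5: place BB@(1,3)
Op 6: place WR@(0,3)
Op 7: place WR@(4,3)
Op 8: place BN@(1,0)
Op 9: place WB@(3,0)
Per-piece attacks for B:
  BN@(1,0): attacks (2,2) (3,1) (0,2)
  BB@(1,3): attacks (2,4) (2,2) (3,1) (4,0) (0,4) (0,2)
  BR@(1,4): attacks (1,3) (2,4) (3,4) (4,4) (0,4) [ray(0,-1) blocked at (1,3)]
B attacks (2,0): no

Answer: no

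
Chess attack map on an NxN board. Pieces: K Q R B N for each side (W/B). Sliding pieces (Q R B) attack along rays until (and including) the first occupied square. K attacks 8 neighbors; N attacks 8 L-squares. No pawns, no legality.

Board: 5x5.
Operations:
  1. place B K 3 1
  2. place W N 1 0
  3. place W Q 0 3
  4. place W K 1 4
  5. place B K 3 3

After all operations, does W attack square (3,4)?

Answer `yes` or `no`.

Op 1: place BK@(3,1)
Op 2: place WN@(1,0)
Op 3: place WQ@(0,3)
Op 4: place WK@(1,4)
Op 5: place BK@(3,3)
Per-piece attacks for W:
  WQ@(0,3): attacks (0,4) (0,2) (0,1) (0,0) (1,3) (2,3) (3,3) (1,4) (1,2) (2,1) (3,0) [ray(1,0) blocked at (3,3); ray(1,1) blocked at (1,4)]
  WN@(1,0): attacks (2,2) (3,1) (0,2)
  WK@(1,4): attacks (1,3) (2,4) (0,4) (2,3) (0,3)
W attacks (3,4): no

Answer: no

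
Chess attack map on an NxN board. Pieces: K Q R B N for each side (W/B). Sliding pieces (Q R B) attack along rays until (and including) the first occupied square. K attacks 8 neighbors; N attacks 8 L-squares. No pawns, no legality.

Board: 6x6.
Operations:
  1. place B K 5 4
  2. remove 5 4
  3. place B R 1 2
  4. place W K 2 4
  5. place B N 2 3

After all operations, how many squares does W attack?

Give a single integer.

Op 1: place BK@(5,4)
Op 2: remove (5,4)
Op 3: place BR@(1,2)
Op 4: place WK@(2,4)
Op 5: place BN@(2,3)
Per-piece attacks for W:
  WK@(2,4): attacks (2,5) (2,3) (3,4) (1,4) (3,5) (3,3) (1,5) (1,3)
Union (8 distinct): (1,3) (1,4) (1,5) (2,3) (2,5) (3,3) (3,4) (3,5)

Answer: 8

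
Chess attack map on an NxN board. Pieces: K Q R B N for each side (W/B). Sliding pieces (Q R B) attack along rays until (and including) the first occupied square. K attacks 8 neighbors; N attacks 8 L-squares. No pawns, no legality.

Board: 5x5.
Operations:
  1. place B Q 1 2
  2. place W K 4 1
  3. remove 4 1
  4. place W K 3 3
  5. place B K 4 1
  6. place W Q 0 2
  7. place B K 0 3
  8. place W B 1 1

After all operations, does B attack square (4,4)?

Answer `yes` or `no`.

Answer: no

Derivation:
Op 1: place BQ@(1,2)
Op 2: place WK@(4,1)
Op 3: remove (4,1)
Op 4: place WK@(3,3)
Op 5: place BK@(4,1)
Op 6: place WQ@(0,2)
Op 7: place BK@(0,3)
Op 8: place WB@(1,1)
Per-piece attacks for B:
  BK@(0,3): attacks (0,4) (0,2) (1,3) (1,4) (1,2)
  BQ@(1,2): attacks (1,3) (1,4) (1,1) (2,2) (3,2) (4,2) (0,2) (2,3) (3,4) (2,1) (3,0) (0,3) (0,1) [ray(0,-1) blocked at (1,1); ray(-1,0) blocked at (0,2); ray(-1,1) blocked at (0,3)]
  BK@(4,1): attacks (4,2) (4,0) (3,1) (3,2) (3,0)
B attacks (4,4): no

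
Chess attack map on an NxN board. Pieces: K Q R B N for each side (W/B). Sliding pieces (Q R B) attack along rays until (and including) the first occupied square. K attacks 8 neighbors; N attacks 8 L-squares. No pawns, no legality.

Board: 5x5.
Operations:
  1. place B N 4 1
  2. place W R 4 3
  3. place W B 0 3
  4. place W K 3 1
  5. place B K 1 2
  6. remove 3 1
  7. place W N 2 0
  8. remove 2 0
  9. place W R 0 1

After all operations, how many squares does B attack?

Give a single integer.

Op 1: place BN@(4,1)
Op 2: place WR@(4,3)
Op 3: place WB@(0,3)
Op 4: place WK@(3,1)
Op 5: place BK@(1,2)
Op 6: remove (3,1)
Op 7: place WN@(2,0)
Op 8: remove (2,0)
Op 9: place WR@(0,1)
Per-piece attacks for B:
  BK@(1,2): attacks (1,3) (1,1) (2,2) (0,2) (2,3) (2,1) (0,3) (0,1)
  BN@(4,1): attacks (3,3) (2,2) (2,0)
Union (10 distinct): (0,1) (0,2) (0,3) (1,1) (1,3) (2,0) (2,1) (2,2) (2,3) (3,3)

Answer: 10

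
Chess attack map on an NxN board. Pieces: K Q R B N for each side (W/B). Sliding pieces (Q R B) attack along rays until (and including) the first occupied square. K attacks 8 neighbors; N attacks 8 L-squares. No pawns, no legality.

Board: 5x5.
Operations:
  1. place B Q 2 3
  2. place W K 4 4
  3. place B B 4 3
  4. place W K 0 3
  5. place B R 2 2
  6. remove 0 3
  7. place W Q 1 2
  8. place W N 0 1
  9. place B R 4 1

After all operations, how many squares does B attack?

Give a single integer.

Answer: 20

Derivation:
Op 1: place BQ@(2,3)
Op 2: place WK@(4,4)
Op 3: place BB@(4,3)
Op 4: place WK@(0,3)
Op 5: place BR@(2,2)
Op 6: remove (0,3)
Op 7: place WQ@(1,2)
Op 8: place WN@(0,1)
Op 9: place BR@(4,1)
Per-piece attacks for B:
  BR@(2,2): attacks (2,3) (2,1) (2,0) (3,2) (4,2) (1,2) [ray(0,1) blocked at (2,3); ray(-1,0) blocked at (1,2)]
  BQ@(2,3): attacks (2,4) (2,2) (3,3) (4,3) (1,3) (0,3) (3,4) (3,2) (4,1) (1,4) (1,2) [ray(0,-1) blocked at (2,2); ray(1,0) blocked at (4,3); ray(1,-1) blocked at (4,1); ray(-1,-1) blocked at (1,2)]
  BR@(4,1): attacks (4,2) (4,3) (4,0) (3,1) (2,1) (1,1) (0,1) [ray(0,1) blocked at (4,3); ray(-1,0) blocked at (0,1)]
  BB@(4,3): attacks (3,4) (3,2) (2,1) (1,0)
Union (20 distinct): (0,1) (0,3) (1,0) (1,1) (1,2) (1,3) (1,4) (2,0) (2,1) (2,2) (2,3) (2,4) (3,1) (3,2) (3,3) (3,4) (4,0) (4,1) (4,2) (4,3)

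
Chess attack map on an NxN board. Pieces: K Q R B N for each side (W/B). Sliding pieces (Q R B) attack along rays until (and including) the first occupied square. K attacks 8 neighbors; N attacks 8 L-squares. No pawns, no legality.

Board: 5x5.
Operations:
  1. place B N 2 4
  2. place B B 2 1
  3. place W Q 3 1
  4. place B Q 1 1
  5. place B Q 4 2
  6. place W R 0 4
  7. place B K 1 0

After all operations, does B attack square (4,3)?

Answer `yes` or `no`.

Answer: yes

Derivation:
Op 1: place BN@(2,4)
Op 2: place BB@(2,1)
Op 3: place WQ@(3,1)
Op 4: place BQ@(1,1)
Op 5: place BQ@(4,2)
Op 6: place WR@(0,4)
Op 7: place BK@(1,0)
Per-piece attacks for B:
  BK@(1,0): attacks (1,1) (2,0) (0,0) (2,1) (0,1)
  BQ@(1,1): attacks (1,2) (1,3) (1,4) (1,0) (2,1) (0,1) (2,2) (3,3) (4,4) (2,0) (0,2) (0,0) [ray(0,-1) blocked at (1,0); ray(1,0) blocked at (2,1)]
  BB@(2,1): attacks (3,2) (4,3) (3,0) (1,2) (0,3) (1,0) [ray(-1,-1) blocked at (1,0)]
  BN@(2,4): attacks (3,2) (4,3) (1,2) (0,3)
  BQ@(4,2): attacks (4,3) (4,4) (4,1) (4,0) (3,2) (2,2) (1,2) (0,2) (3,3) (2,4) (3,1) [ray(-1,1) blocked at (2,4); ray(-1,-1) blocked at (3,1)]
B attacks (4,3): yes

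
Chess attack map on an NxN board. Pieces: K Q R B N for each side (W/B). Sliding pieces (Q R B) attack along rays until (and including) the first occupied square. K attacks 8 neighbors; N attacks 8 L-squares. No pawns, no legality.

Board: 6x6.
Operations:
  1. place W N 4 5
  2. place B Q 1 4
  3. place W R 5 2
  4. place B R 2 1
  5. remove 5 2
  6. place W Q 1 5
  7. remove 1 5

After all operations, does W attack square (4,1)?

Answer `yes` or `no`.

Answer: no

Derivation:
Op 1: place WN@(4,5)
Op 2: place BQ@(1,4)
Op 3: place WR@(5,2)
Op 4: place BR@(2,1)
Op 5: remove (5,2)
Op 6: place WQ@(1,5)
Op 7: remove (1,5)
Per-piece attacks for W:
  WN@(4,5): attacks (5,3) (3,3) (2,4)
W attacks (4,1): no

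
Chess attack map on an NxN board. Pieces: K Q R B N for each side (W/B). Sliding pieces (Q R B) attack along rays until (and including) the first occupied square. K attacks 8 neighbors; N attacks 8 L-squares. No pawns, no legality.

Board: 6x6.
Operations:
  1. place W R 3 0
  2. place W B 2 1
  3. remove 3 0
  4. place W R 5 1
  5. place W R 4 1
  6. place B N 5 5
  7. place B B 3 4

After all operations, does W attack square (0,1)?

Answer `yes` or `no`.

Op 1: place WR@(3,0)
Op 2: place WB@(2,1)
Op 3: remove (3,0)
Op 4: place WR@(5,1)
Op 5: place WR@(4,1)
Op 6: place BN@(5,5)
Op 7: place BB@(3,4)
Per-piece attacks for W:
  WB@(2,1): attacks (3,2) (4,3) (5,4) (3,0) (1,2) (0,3) (1,0)
  WR@(4,1): attacks (4,2) (4,3) (4,4) (4,5) (4,0) (5,1) (3,1) (2,1) [ray(1,0) blocked at (5,1); ray(-1,0) blocked at (2,1)]
  WR@(5,1): attacks (5,2) (5,3) (5,4) (5,5) (5,0) (4,1) [ray(0,1) blocked at (5,5); ray(-1,0) blocked at (4,1)]
W attacks (0,1): no

Answer: no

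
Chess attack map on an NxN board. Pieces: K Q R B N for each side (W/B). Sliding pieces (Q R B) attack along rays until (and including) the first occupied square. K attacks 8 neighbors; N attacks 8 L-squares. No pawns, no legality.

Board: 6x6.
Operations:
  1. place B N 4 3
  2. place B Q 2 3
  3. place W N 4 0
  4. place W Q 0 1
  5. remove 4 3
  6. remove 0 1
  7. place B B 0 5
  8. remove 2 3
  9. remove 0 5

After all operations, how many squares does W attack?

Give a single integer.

Answer: 3

Derivation:
Op 1: place BN@(4,3)
Op 2: place BQ@(2,3)
Op 3: place WN@(4,0)
Op 4: place WQ@(0,1)
Op 5: remove (4,3)
Op 6: remove (0,1)
Op 7: place BB@(0,5)
Op 8: remove (2,3)
Op 9: remove (0,5)
Per-piece attacks for W:
  WN@(4,0): attacks (5,2) (3,2) (2,1)
Union (3 distinct): (2,1) (3,2) (5,2)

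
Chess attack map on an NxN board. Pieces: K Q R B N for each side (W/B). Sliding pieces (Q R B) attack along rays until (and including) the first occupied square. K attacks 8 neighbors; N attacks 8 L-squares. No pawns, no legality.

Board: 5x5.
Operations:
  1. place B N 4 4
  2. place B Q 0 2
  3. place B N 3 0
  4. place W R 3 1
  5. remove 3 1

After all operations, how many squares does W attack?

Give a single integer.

Op 1: place BN@(4,4)
Op 2: place BQ@(0,2)
Op 3: place BN@(3,0)
Op 4: place WR@(3,1)
Op 5: remove (3,1)
Per-piece attacks for W:
Union (0 distinct): (none)

Answer: 0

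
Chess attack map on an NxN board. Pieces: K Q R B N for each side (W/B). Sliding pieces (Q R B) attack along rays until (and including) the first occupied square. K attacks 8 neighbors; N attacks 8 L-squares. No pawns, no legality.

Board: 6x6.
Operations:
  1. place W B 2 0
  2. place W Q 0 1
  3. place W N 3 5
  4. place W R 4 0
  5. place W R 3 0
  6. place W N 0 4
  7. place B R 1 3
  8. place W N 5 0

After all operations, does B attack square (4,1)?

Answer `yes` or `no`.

Answer: no

Derivation:
Op 1: place WB@(2,0)
Op 2: place WQ@(0,1)
Op 3: place WN@(3,5)
Op 4: place WR@(4,0)
Op 5: place WR@(3,0)
Op 6: place WN@(0,4)
Op 7: place BR@(1,3)
Op 8: place WN@(5,0)
Per-piece attacks for B:
  BR@(1,3): attacks (1,4) (1,5) (1,2) (1,1) (1,0) (2,3) (3,3) (4,3) (5,3) (0,3)
B attacks (4,1): no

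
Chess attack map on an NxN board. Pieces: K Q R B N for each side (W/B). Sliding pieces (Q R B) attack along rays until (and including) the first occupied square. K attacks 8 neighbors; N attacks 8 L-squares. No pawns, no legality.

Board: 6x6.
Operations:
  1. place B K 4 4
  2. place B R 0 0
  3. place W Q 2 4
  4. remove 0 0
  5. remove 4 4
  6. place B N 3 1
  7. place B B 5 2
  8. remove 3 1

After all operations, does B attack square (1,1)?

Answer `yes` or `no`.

Answer: no

Derivation:
Op 1: place BK@(4,4)
Op 2: place BR@(0,0)
Op 3: place WQ@(2,4)
Op 4: remove (0,0)
Op 5: remove (4,4)
Op 6: place BN@(3,1)
Op 7: place BB@(5,2)
Op 8: remove (3,1)
Per-piece attacks for B:
  BB@(5,2): attacks (4,3) (3,4) (2,5) (4,1) (3,0)
B attacks (1,1): no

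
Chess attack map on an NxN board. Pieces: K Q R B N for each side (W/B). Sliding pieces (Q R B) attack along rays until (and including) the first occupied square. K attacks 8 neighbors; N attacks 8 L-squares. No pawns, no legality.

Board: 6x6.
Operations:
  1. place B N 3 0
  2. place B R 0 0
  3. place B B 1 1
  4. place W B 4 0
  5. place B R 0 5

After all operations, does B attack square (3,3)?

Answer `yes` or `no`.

Op 1: place BN@(3,0)
Op 2: place BR@(0,0)
Op 3: place BB@(1,1)
Op 4: place WB@(4,0)
Op 5: place BR@(0,5)
Per-piece attacks for B:
  BR@(0,0): attacks (0,1) (0,2) (0,3) (0,4) (0,5) (1,0) (2,0) (3,0) [ray(0,1) blocked at (0,5); ray(1,0) blocked at (3,0)]
  BR@(0,5): attacks (0,4) (0,3) (0,2) (0,1) (0,0) (1,5) (2,5) (3,5) (4,5) (5,5) [ray(0,-1) blocked at (0,0)]
  BB@(1,1): attacks (2,2) (3,3) (4,4) (5,5) (2,0) (0,2) (0,0) [ray(-1,-1) blocked at (0,0)]
  BN@(3,0): attacks (4,2) (5,1) (2,2) (1,1)
B attacks (3,3): yes

Answer: yes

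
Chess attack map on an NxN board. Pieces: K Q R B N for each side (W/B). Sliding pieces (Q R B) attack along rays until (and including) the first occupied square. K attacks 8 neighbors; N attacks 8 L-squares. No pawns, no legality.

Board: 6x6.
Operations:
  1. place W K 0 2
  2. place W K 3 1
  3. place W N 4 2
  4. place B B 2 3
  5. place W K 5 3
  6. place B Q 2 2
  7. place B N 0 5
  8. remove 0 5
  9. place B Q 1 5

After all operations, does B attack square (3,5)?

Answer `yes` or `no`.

Op 1: place WK@(0,2)
Op 2: place WK@(3,1)
Op 3: place WN@(4,2)
Op 4: place BB@(2,3)
Op 5: place WK@(5,3)
Op 6: place BQ@(2,2)
Op 7: place BN@(0,5)
Op 8: remove (0,5)
Op 9: place BQ@(1,5)
Per-piece attacks for B:
  BQ@(1,5): attacks (1,4) (1,3) (1,2) (1,1) (1,0) (2,5) (3,5) (4,5) (5,5) (0,5) (2,4) (3,3) (4,2) (0,4) [ray(1,-1) blocked at (4,2)]
  BQ@(2,2): attacks (2,3) (2,1) (2,0) (3,2) (4,2) (1,2) (0,2) (3,3) (4,4) (5,5) (3,1) (1,3) (0,4) (1,1) (0,0) [ray(0,1) blocked at (2,3); ray(1,0) blocked at (4,2); ray(-1,0) blocked at (0,2); ray(1,-1) blocked at (3,1)]
  BB@(2,3): attacks (3,4) (4,5) (3,2) (4,1) (5,0) (1,4) (0,5) (1,2) (0,1)
B attacks (3,5): yes

Answer: yes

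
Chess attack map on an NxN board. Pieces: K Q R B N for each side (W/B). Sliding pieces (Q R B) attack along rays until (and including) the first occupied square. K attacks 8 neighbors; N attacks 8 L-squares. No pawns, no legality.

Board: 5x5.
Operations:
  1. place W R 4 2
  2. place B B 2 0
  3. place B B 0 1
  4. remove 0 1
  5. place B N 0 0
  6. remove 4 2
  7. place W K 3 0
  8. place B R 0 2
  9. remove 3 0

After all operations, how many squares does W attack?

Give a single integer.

Answer: 0

Derivation:
Op 1: place WR@(4,2)
Op 2: place BB@(2,0)
Op 3: place BB@(0,1)
Op 4: remove (0,1)
Op 5: place BN@(0,0)
Op 6: remove (4,2)
Op 7: place WK@(3,0)
Op 8: place BR@(0,2)
Op 9: remove (3,0)
Per-piece attacks for W:
Union (0 distinct): (none)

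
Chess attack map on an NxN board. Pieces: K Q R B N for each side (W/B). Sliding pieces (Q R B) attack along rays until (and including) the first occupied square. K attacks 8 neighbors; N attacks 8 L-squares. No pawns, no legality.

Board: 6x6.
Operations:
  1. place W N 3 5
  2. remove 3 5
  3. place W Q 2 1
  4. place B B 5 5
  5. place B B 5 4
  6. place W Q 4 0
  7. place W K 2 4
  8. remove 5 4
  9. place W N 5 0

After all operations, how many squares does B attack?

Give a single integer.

Answer: 5

Derivation:
Op 1: place WN@(3,5)
Op 2: remove (3,5)
Op 3: place WQ@(2,1)
Op 4: place BB@(5,5)
Op 5: place BB@(5,4)
Op 6: place WQ@(4,0)
Op 7: place WK@(2,4)
Op 8: remove (5,4)
Op 9: place WN@(5,0)
Per-piece attacks for B:
  BB@(5,5): attacks (4,4) (3,3) (2,2) (1,1) (0,0)
Union (5 distinct): (0,0) (1,1) (2,2) (3,3) (4,4)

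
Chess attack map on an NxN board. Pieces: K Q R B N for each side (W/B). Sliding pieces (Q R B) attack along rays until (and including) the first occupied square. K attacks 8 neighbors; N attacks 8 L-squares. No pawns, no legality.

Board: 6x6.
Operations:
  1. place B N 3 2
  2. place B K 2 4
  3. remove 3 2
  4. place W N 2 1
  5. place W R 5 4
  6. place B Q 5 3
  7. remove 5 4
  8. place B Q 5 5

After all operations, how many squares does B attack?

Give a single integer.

Op 1: place BN@(3,2)
Op 2: place BK@(2,4)
Op 3: remove (3,2)
Op 4: place WN@(2,1)
Op 5: place WR@(5,4)
Op 6: place BQ@(5,3)
Op 7: remove (5,4)
Op 8: place BQ@(5,5)
Per-piece attacks for B:
  BK@(2,4): attacks (2,5) (2,3) (3,4) (1,4) (3,5) (3,3) (1,5) (1,3)
  BQ@(5,3): attacks (5,4) (5,5) (5,2) (5,1) (5,0) (4,3) (3,3) (2,3) (1,3) (0,3) (4,4) (3,5) (4,2) (3,1) (2,0) [ray(0,1) blocked at (5,5)]
  BQ@(5,5): attacks (5,4) (5,3) (4,5) (3,5) (2,5) (1,5) (0,5) (4,4) (3,3) (2,2) (1,1) (0,0) [ray(0,-1) blocked at (5,3)]
Union (25 distinct): (0,0) (0,3) (0,5) (1,1) (1,3) (1,4) (1,5) (2,0) (2,2) (2,3) (2,5) (3,1) (3,3) (3,4) (3,5) (4,2) (4,3) (4,4) (4,5) (5,0) (5,1) (5,2) (5,3) (5,4) (5,5)

Answer: 25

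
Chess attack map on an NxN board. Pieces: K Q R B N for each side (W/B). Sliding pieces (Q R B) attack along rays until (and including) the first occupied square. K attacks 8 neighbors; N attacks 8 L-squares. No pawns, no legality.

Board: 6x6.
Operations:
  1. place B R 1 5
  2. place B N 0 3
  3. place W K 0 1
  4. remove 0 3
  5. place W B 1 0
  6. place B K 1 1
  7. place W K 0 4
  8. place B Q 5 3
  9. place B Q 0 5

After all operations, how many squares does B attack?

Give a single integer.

Op 1: place BR@(1,5)
Op 2: place BN@(0,3)
Op 3: place WK@(0,1)
Op 4: remove (0,3)
Op 5: place WB@(1,0)
Op 6: place BK@(1,1)
Op 7: place WK@(0,4)
Op 8: place BQ@(5,3)
Op 9: place BQ@(0,5)
Per-piece attacks for B:
  BQ@(0,5): attacks (0,4) (1,5) (1,4) (2,3) (3,2) (4,1) (5,0) [ray(0,-1) blocked at (0,4); ray(1,0) blocked at (1,5)]
  BK@(1,1): attacks (1,2) (1,0) (2,1) (0,1) (2,2) (2,0) (0,2) (0,0)
  BR@(1,5): attacks (1,4) (1,3) (1,2) (1,1) (2,5) (3,5) (4,5) (5,5) (0,5) [ray(0,-1) blocked at (1,1); ray(-1,0) blocked at (0,5)]
  BQ@(5,3): attacks (5,4) (5,5) (5,2) (5,1) (5,0) (4,3) (3,3) (2,3) (1,3) (0,3) (4,4) (3,5) (4,2) (3,1) (2,0)
Union (31 distinct): (0,0) (0,1) (0,2) (0,3) (0,4) (0,5) (1,0) (1,1) (1,2) (1,3) (1,4) (1,5) (2,0) (2,1) (2,2) (2,3) (2,5) (3,1) (3,2) (3,3) (3,5) (4,1) (4,2) (4,3) (4,4) (4,5) (5,0) (5,1) (5,2) (5,4) (5,5)

Answer: 31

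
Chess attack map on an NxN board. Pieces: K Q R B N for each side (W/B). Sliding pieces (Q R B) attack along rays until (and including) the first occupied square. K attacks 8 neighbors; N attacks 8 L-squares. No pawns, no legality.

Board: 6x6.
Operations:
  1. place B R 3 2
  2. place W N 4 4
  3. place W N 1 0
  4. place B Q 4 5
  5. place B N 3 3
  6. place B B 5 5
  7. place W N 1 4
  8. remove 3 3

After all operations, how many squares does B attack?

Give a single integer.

Answer: 18

Derivation:
Op 1: place BR@(3,2)
Op 2: place WN@(4,4)
Op 3: place WN@(1,0)
Op 4: place BQ@(4,5)
Op 5: place BN@(3,3)
Op 6: place BB@(5,5)
Op 7: place WN@(1,4)
Op 8: remove (3,3)
Per-piece attacks for B:
  BR@(3,2): attacks (3,3) (3,4) (3,5) (3,1) (3,0) (4,2) (5,2) (2,2) (1,2) (0,2)
  BQ@(4,5): attacks (4,4) (5,5) (3,5) (2,5) (1,5) (0,5) (5,4) (3,4) (2,3) (1,2) (0,1) [ray(0,-1) blocked at (4,4); ray(1,0) blocked at (5,5)]
  BB@(5,5): attacks (4,4) [ray(-1,-1) blocked at (4,4)]
Union (18 distinct): (0,1) (0,2) (0,5) (1,2) (1,5) (2,2) (2,3) (2,5) (3,0) (3,1) (3,3) (3,4) (3,5) (4,2) (4,4) (5,2) (5,4) (5,5)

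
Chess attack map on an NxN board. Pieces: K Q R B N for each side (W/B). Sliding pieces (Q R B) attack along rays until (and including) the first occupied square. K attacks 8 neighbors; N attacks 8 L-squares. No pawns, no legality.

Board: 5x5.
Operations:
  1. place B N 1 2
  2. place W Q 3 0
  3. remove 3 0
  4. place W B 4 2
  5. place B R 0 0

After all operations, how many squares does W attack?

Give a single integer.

Op 1: place BN@(1,2)
Op 2: place WQ@(3,0)
Op 3: remove (3,0)
Op 4: place WB@(4,2)
Op 5: place BR@(0,0)
Per-piece attacks for W:
  WB@(4,2): attacks (3,3) (2,4) (3,1) (2,0)
Union (4 distinct): (2,0) (2,4) (3,1) (3,3)

Answer: 4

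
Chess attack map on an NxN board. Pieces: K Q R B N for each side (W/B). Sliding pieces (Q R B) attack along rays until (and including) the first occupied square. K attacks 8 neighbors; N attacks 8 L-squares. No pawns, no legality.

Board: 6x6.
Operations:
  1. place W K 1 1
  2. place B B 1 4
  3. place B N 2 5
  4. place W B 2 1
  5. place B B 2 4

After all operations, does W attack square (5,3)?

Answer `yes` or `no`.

Answer: no

Derivation:
Op 1: place WK@(1,1)
Op 2: place BB@(1,4)
Op 3: place BN@(2,5)
Op 4: place WB@(2,1)
Op 5: place BB@(2,4)
Per-piece attacks for W:
  WK@(1,1): attacks (1,2) (1,0) (2,1) (0,1) (2,2) (2,0) (0,2) (0,0)
  WB@(2,1): attacks (3,2) (4,3) (5,4) (3,0) (1,2) (0,3) (1,0)
W attacks (5,3): no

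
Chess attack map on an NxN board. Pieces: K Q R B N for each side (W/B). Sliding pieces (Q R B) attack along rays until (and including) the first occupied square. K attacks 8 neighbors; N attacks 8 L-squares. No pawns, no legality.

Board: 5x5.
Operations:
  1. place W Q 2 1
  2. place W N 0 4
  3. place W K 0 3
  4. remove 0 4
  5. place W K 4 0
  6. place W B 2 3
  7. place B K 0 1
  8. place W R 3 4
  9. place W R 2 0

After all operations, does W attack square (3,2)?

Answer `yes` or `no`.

Op 1: place WQ@(2,1)
Op 2: place WN@(0,4)
Op 3: place WK@(0,3)
Op 4: remove (0,4)
Op 5: place WK@(4,0)
Op 6: place WB@(2,3)
Op 7: place BK@(0,1)
Op 8: place WR@(3,4)
Op 9: place WR@(2,0)
Per-piece attacks for W:
  WK@(0,3): attacks (0,4) (0,2) (1,3) (1,4) (1,2)
  WR@(2,0): attacks (2,1) (3,0) (4,0) (1,0) (0,0) [ray(0,1) blocked at (2,1); ray(1,0) blocked at (4,0)]
  WQ@(2,1): attacks (2,2) (2,3) (2,0) (3,1) (4,1) (1,1) (0,1) (3,2) (4,3) (3,0) (1,2) (0,3) (1,0) [ray(0,1) blocked at (2,3); ray(0,-1) blocked at (2,0); ray(-1,0) blocked at (0,1); ray(-1,1) blocked at (0,3)]
  WB@(2,3): attacks (3,4) (3,2) (4,1) (1,4) (1,2) (0,1) [ray(1,1) blocked at (3,4); ray(-1,-1) blocked at (0,1)]
  WR@(3,4): attacks (3,3) (3,2) (3,1) (3,0) (4,4) (2,4) (1,4) (0,4)
  WK@(4,0): attacks (4,1) (3,0) (3,1)
W attacks (3,2): yes

Answer: yes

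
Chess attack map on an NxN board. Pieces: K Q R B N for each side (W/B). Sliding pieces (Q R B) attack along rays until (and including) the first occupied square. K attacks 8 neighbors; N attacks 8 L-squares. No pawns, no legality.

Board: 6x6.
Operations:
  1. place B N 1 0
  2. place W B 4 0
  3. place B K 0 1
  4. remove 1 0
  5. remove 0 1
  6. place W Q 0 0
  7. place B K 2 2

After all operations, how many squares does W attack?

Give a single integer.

Answer: 13

Derivation:
Op 1: place BN@(1,0)
Op 2: place WB@(4,0)
Op 3: place BK@(0,1)
Op 4: remove (1,0)
Op 5: remove (0,1)
Op 6: place WQ@(0,0)
Op 7: place BK@(2,2)
Per-piece attacks for W:
  WQ@(0,0): attacks (0,1) (0,2) (0,3) (0,4) (0,5) (1,0) (2,0) (3,0) (4,0) (1,1) (2,2) [ray(1,0) blocked at (4,0); ray(1,1) blocked at (2,2)]
  WB@(4,0): attacks (5,1) (3,1) (2,2) [ray(-1,1) blocked at (2,2)]
Union (13 distinct): (0,1) (0,2) (0,3) (0,4) (0,5) (1,0) (1,1) (2,0) (2,2) (3,0) (3,1) (4,0) (5,1)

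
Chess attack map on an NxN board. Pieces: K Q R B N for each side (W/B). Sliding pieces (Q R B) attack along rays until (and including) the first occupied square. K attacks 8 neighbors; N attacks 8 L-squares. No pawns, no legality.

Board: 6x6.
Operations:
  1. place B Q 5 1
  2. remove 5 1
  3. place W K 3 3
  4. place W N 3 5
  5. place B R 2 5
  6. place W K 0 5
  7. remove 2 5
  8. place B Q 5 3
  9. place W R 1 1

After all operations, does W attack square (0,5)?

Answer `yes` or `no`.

Op 1: place BQ@(5,1)
Op 2: remove (5,1)
Op 3: place WK@(3,3)
Op 4: place WN@(3,5)
Op 5: place BR@(2,5)
Op 6: place WK@(0,5)
Op 7: remove (2,5)
Op 8: place BQ@(5,3)
Op 9: place WR@(1,1)
Per-piece attacks for W:
  WK@(0,5): attacks (0,4) (1,5) (1,4)
  WR@(1,1): attacks (1,2) (1,3) (1,4) (1,5) (1,0) (2,1) (3,1) (4,1) (5,1) (0,1)
  WK@(3,3): attacks (3,4) (3,2) (4,3) (2,3) (4,4) (4,2) (2,4) (2,2)
  WN@(3,5): attacks (4,3) (5,4) (2,3) (1,4)
W attacks (0,5): no

Answer: no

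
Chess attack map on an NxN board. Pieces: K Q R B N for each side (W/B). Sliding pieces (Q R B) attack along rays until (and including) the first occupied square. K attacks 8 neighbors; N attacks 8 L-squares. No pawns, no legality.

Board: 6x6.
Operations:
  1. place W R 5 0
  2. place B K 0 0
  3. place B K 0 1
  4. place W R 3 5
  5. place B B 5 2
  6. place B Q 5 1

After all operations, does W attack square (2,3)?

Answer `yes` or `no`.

Answer: no

Derivation:
Op 1: place WR@(5,0)
Op 2: place BK@(0,0)
Op 3: place BK@(0,1)
Op 4: place WR@(3,5)
Op 5: place BB@(5,2)
Op 6: place BQ@(5,1)
Per-piece attacks for W:
  WR@(3,5): attacks (3,4) (3,3) (3,2) (3,1) (3,0) (4,5) (5,5) (2,5) (1,5) (0,5)
  WR@(5,0): attacks (5,1) (4,0) (3,0) (2,0) (1,0) (0,0) [ray(0,1) blocked at (5,1); ray(-1,0) blocked at (0,0)]
W attacks (2,3): no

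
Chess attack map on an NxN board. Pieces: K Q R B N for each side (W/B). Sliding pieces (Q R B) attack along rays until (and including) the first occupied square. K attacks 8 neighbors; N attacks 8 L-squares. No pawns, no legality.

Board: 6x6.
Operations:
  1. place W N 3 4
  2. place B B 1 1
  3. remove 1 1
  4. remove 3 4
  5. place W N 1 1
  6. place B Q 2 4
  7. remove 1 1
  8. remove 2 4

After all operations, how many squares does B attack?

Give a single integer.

Op 1: place WN@(3,4)
Op 2: place BB@(1,1)
Op 3: remove (1,1)
Op 4: remove (3,4)
Op 5: place WN@(1,1)
Op 6: place BQ@(2,4)
Op 7: remove (1,1)
Op 8: remove (2,4)
Per-piece attacks for B:
Union (0 distinct): (none)

Answer: 0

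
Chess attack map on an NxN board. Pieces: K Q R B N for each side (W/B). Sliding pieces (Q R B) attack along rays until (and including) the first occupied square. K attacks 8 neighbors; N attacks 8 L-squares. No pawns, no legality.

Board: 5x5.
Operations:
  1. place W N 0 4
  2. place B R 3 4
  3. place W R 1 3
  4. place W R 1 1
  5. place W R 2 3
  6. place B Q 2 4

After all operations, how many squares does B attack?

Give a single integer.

Answer: 12

Derivation:
Op 1: place WN@(0,4)
Op 2: place BR@(3,4)
Op 3: place WR@(1,3)
Op 4: place WR@(1,1)
Op 5: place WR@(2,3)
Op 6: place BQ@(2,4)
Per-piece attacks for B:
  BQ@(2,4): attacks (2,3) (3,4) (1,4) (0,4) (3,3) (4,2) (1,3) [ray(0,-1) blocked at (2,3); ray(1,0) blocked at (3,4); ray(-1,0) blocked at (0,4); ray(-1,-1) blocked at (1,3)]
  BR@(3,4): attacks (3,3) (3,2) (3,1) (3,0) (4,4) (2,4) [ray(-1,0) blocked at (2,4)]
Union (12 distinct): (0,4) (1,3) (1,4) (2,3) (2,4) (3,0) (3,1) (3,2) (3,3) (3,4) (4,2) (4,4)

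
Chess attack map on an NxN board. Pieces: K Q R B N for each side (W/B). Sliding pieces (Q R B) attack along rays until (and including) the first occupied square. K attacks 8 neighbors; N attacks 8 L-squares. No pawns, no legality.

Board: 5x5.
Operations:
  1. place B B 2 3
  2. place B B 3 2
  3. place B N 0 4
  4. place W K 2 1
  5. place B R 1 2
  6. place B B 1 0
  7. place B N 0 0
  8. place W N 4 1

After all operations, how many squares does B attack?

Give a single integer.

Op 1: place BB@(2,3)
Op 2: place BB@(3,2)
Op 3: place BN@(0,4)
Op 4: place WK@(2,1)
Op 5: place BR@(1,2)
Op 6: place BB@(1,0)
Op 7: place BN@(0,0)
Op 8: place WN@(4,1)
Per-piece attacks for B:
  BN@(0,0): attacks (1,2) (2,1)
  BN@(0,4): attacks (1,2) (2,3)
  BB@(1,0): attacks (2,1) (0,1) [ray(1,1) blocked at (2,1)]
  BR@(1,2): attacks (1,3) (1,4) (1,1) (1,0) (2,2) (3,2) (0,2) [ray(0,-1) blocked at (1,0); ray(1,0) blocked at (3,2)]
  BB@(2,3): attacks (3,4) (3,2) (1,4) (1,2) [ray(1,-1) blocked at (3,2); ray(-1,-1) blocked at (1,2)]
  BB@(3,2): attacks (4,3) (4,1) (2,3) (2,1) [ray(1,-1) blocked at (4,1); ray(-1,1) blocked at (2,3); ray(-1,-1) blocked at (2,1)]
Union (14 distinct): (0,1) (0,2) (1,0) (1,1) (1,2) (1,3) (1,4) (2,1) (2,2) (2,3) (3,2) (3,4) (4,1) (4,3)

Answer: 14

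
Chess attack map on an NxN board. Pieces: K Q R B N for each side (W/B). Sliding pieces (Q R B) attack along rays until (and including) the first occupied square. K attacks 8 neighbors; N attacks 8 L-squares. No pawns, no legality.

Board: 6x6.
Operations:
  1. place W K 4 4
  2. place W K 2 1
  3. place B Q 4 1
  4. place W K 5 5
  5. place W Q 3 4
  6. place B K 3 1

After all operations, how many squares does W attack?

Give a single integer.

Answer: 24

Derivation:
Op 1: place WK@(4,4)
Op 2: place WK@(2,1)
Op 3: place BQ@(4,1)
Op 4: place WK@(5,5)
Op 5: place WQ@(3,4)
Op 6: place BK@(3,1)
Per-piece attacks for W:
  WK@(2,1): attacks (2,2) (2,0) (3,1) (1,1) (3,2) (3,0) (1,2) (1,0)
  WQ@(3,4): attacks (3,5) (3,3) (3,2) (3,1) (4,4) (2,4) (1,4) (0,4) (4,5) (4,3) (5,2) (2,5) (2,3) (1,2) (0,1) [ray(0,-1) blocked at (3,1); ray(1,0) blocked at (4,4)]
  WK@(4,4): attacks (4,5) (4,3) (5,4) (3,4) (5,5) (5,3) (3,5) (3,3)
  WK@(5,5): attacks (5,4) (4,5) (4,4)
Union (24 distinct): (0,1) (0,4) (1,0) (1,1) (1,2) (1,4) (2,0) (2,2) (2,3) (2,4) (2,5) (3,0) (3,1) (3,2) (3,3) (3,4) (3,5) (4,3) (4,4) (4,5) (5,2) (5,3) (5,4) (5,5)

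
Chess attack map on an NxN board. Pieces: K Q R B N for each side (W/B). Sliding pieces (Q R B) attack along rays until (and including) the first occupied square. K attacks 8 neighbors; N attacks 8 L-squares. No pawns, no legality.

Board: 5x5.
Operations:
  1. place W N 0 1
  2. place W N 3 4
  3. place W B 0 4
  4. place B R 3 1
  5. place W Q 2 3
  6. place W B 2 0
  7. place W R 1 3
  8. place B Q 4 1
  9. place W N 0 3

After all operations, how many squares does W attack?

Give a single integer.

Answer: 20

Derivation:
Op 1: place WN@(0,1)
Op 2: place WN@(3,4)
Op 3: place WB@(0,4)
Op 4: place BR@(3,1)
Op 5: place WQ@(2,3)
Op 6: place WB@(2,0)
Op 7: place WR@(1,3)
Op 8: place BQ@(4,1)
Op 9: place WN@(0,3)
Per-piece attacks for W:
  WN@(0,1): attacks (1,3) (2,2) (2,0)
  WN@(0,3): attacks (2,4) (1,1) (2,2)
  WB@(0,4): attacks (1,3) [ray(1,-1) blocked at (1,3)]
  WR@(1,3): attacks (1,4) (1,2) (1,1) (1,0) (2,3) (0,3) [ray(1,0) blocked at (2,3); ray(-1,0) blocked at (0,3)]
  WB@(2,0): attacks (3,1) (1,1) (0,2) [ray(1,1) blocked at (3,1)]
  WQ@(2,3): attacks (2,4) (2,2) (2,1) (2,0) (3,3) (4,3) (1,3) (3,4) (3,2) (4,1) (1,4) (1,2) (0,1) [ray(0,-1) blocked at (2,0); ray(-1,0) blocked at (1,3); ray(1,1) blocked at (3,4); ray(1,-1) blocked at (4,1); ray(-1,-1) blocked at (0,1)]
  WN@(3,4): attacks (4,2) (2,2) (1,3)
Union (20 distinct): (0,1) (0,2) (0,3) (1,0) (1,1) (1,2) (1,3) (1,4) (2,0) (2,1) (2,2) (2,3) (2,4) (3,1) (3,2) (3,3) (3,4) (4,1) (4,2) (4,3)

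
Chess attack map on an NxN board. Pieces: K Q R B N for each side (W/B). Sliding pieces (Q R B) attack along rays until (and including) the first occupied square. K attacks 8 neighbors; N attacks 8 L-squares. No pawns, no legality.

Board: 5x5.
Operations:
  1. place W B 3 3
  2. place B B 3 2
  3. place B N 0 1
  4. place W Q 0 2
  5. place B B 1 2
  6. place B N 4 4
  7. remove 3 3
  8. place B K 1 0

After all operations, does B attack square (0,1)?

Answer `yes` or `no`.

Answer: yes

Derivation:
Op 1: place WB@(3,3)
Op 2: place BB@(3,2)
Op 3: place BN@(0,1)
Op 4: place WQ@(0,2)
Op 5: place BB@(1,2)
Op 6: place BN@(4,4)
Op 7: remove (3,3)
Op 8: place BK@(1,0)
Per-piece attacks for B:
  BN@(0,1): attacks (1,3) (2,2) (2,0)
  BK@(1,0): attacks (1,1) (2,0) (0,0) (2,1) (0,1)
  BB@(1,2): attacks (2,3) (3,4) (2,1) (3,0) (0,3) (0,1) [ray(-1,-1) blocked at (0,1)]
  BB@(3,2): attacks (4,3) (4,1) (2,3) (1,4) (2,1) (1,0) [ray(-1,-1) blocked at (1,0)]
  BN@(4,4): attacks (3,2) (2,3)
B attacks (0,1): yes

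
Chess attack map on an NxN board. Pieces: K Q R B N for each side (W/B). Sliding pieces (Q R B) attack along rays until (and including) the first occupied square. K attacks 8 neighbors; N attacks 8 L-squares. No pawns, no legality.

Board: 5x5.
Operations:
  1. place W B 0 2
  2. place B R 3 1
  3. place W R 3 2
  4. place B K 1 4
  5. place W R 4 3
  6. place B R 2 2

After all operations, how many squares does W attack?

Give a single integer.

Op 1: place WB@(0,2)
Op 2: place BR@(3,1)
Op 3: place WR@(3,2)
Op 4: place BK@(1,4)
Op 5: place WR@(4,3)
Op 6: place BR@(2,2)
Per-piece attacks for W:
  WB@(0,2): attacks (1,3) (2,4) (1,1) (2,0)
  WR@(3,2): attacks (3,3) (3,4) (3,1) (4,2) (2,2) [ray(0,-1) blocked at (3,1); ray(-1,0) blocked at (2,2)]
  WR@(4,3): attacks (4,4) (4,2) (4,1) (4,0) (3,3) (2,3) (1,3) (0,3)
Union (14 distinct): (0,3) (1,1) (1,3) (2,0) (2,2) (2,3) (2,4) (3,1) (3,3) (3,4) (4,0) (4,1) (4,2) (4,4)

Answer: 14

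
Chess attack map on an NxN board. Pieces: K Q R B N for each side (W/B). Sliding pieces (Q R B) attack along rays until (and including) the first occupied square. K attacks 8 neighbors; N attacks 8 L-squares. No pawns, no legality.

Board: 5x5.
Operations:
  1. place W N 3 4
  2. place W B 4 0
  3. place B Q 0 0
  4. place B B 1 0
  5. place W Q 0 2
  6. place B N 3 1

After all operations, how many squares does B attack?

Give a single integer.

Op 1: place WN@(3,4)
Op 2: place WB@(4,0)
Op 3: place BQ@(0,0)
Op 4: place BB@(1,0)
Op 5: place WQ@(0,2)
Op 6: place BN@(3,1)
Per-piece attacks for B:
  BQ@(0,0): attacks (0,1) (0,2) (1,0) (1,1) (2,2) (3,3) (4,4) [ray(0,1) blocked at (0,2); ray(1,0) blocked at (1,0)]
  BB@(1,0): attacks (2,1) (3,2) (4,3) (0,1)
  BN@(3,1): attacks (4,3) (2,3) (1,2) (1,0)
Union (12 distinct): (0,1) (0,2) (1,0) (1,1) (1,2) (2,1) (2,2) (2,3) (3,2) (3,3) (4,3) (4,4)

Answer: 12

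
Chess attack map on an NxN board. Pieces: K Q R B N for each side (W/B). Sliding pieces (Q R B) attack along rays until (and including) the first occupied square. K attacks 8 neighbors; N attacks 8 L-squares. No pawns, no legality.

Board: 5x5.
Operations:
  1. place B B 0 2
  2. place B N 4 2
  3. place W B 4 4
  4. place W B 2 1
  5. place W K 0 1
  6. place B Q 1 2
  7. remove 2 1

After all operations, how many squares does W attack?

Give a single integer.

Answer: 7

Derivation:
Op 1: place BB@(0,2)
Op 2: place BN@(4,2)
Op 3: place WB@(4,4)
Op 4: place WB@(2,1)
Op 5: place WK@(0,1)
Op 6: place BQ@(1,2)
Op 7: remove (2,1)
Per-piece attacks for W:
  WK@(0,1): attacks (0,2) (0,0) (1,1) (1,2) (1,0)
  WB@(4,4): attacks (3,3) (2,2) (1,1) (0,0)
Union (7 distinct): (0,0) (0,2) (1,0) (1,1) (1,2) (2,2) (3,3)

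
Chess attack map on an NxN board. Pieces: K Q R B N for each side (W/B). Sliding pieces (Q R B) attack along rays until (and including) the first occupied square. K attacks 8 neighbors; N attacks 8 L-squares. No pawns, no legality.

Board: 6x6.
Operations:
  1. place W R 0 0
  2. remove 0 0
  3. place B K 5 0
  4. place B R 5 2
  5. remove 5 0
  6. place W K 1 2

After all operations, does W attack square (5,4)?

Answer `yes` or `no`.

Answer: no

Derivation:
Op 1: place WR@(0,0)
Op 2: remove (0,0)
Op 3: place BK@(5,0)
Op 4: place BR@(5,2)
Op 5: remove (5,0)
Op 6: place WK@(1,2)
Per-piece attacks for W:
  WK@(1,2): attacks (1,3) (1,1) (2,2) (0,2) (2,3) (2,1) (0,3) (0,1)
W attacks (5,4): no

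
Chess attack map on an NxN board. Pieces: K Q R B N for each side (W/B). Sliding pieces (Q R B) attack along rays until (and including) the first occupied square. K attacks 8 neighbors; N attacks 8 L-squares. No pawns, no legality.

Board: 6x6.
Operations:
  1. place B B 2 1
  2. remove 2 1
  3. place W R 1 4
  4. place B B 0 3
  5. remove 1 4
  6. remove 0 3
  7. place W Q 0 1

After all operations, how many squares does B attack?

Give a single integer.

Answer: 0

Derivation:
Op 1: place BB@(2,1)
Op 2: remove (2,1)
Op 3: place WR@(1,4)
Op 4: place BB@(0,3)
Op 5: remove (1,4)
Op 6: remove (0,3)
Op 7: place WQ@(0,1)
Per-piece attacks for B:
Union (0 distinct): (none)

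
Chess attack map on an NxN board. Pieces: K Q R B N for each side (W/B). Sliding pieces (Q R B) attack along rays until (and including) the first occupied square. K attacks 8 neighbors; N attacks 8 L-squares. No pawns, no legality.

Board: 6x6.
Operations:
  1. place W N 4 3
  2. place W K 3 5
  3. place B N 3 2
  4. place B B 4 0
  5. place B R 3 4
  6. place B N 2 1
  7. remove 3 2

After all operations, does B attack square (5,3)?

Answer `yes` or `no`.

Answer: no

Derivation:
Op 1: place WN@(4,3)
Op 2: place WK@(3,5)
Op 3: place BN@(3,2)
Op 4: place BB@(4,0)
Op 5: place BR@(3,4)
Op 6: place BN@(2,1)
Op 7: remove (3,2)
Per-piece attacks for B:
  BN@(2,1): attacks (3,3) (4,2) (1,3) (0,2) (4,0) (0,0)
  BR@(3,4): attacks (3,5) (3,3) (3,2) (3,1) (3,0) (4,4) (5,4) (2,4) (1,4) (0,4) [ray(0,1) blocked at (3,5)]
  BB@(4,0): attacks (5,1) (3,1) (2,2) (1,3) (0,4)
B attacks (5,3): no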